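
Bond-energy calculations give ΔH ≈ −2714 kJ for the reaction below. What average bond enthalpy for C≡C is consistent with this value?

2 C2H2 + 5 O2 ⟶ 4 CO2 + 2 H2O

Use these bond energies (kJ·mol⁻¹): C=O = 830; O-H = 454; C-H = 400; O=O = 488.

D(C≡C) ≈ 851 kJ/mol

Let D be the C≡C bond energy.
Σ(broken) = 2×D + 4×400 + 5×488 = 4040 + 2D
Σ(formed) = 8×830 + 4×454 = 8456
ΔH = Σ(broken) − Σ(formed) = (4040 + 2D) − (8456) = −4416 + 2D
Setting this equal to −2714 kJ gives 2D = 1702, so D = 851 kJ/mol.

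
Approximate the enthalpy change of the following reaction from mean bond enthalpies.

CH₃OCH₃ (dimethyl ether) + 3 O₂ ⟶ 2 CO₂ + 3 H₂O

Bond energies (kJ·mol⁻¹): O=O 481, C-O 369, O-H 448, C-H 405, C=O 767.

ΔH ≈ −1145 kJ

Bonds broken (reactants):
  C-H: 6 × 405 = 2430
  C-O: 2 × 369 = 738
  O=O: 3 × 481 = 1443
  Σ(broken) = 4611 kJ
Bonds formed (products):
  C=O: 4 × 767 = 3068
  O-H: 6 × 448 = 2688
  Σ(formed) = 5756 kJ
ΔH = Σ(broken) − Σ(formed) = 4611 − 5756 = −1145 kJ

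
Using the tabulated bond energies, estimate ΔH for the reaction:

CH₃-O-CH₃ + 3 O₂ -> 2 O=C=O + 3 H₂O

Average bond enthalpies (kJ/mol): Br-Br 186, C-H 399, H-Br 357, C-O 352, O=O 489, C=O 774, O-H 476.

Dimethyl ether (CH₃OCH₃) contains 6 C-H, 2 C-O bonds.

ΔH ≈ −1387 kJ

Bonds broken (reactants):
  C-H: 6 × 399 = 2394
  C-O: 2 × 352 = 704
  O=O: 3 × 489 = 1467
  Σ(broken) = 4565 kJ
Bonds formed (products):
  C=O: 4 × 774 = 3096
  O-H: 6 × 476 = 2856
  Σ(formed) = 5952 kJ
ΔH = Σ(broken) − Σ(formed) = 4565 − 5952 = −1387 kJ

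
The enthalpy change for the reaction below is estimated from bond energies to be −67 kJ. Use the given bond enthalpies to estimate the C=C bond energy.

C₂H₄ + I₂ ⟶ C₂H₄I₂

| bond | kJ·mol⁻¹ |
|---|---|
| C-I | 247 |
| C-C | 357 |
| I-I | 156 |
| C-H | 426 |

D(C=C) ≈ 628 kJ/mol

Let D be the C=C bond energy.
Σ(broken) = 4×426 + 1×D + 1×156 = 1860 + D
Σ(formed) = 1×357 + 4×426 + 2×247 = 2555
ΔH = Σ(broken) − Σ(formed) = (1860 + D) − (2555) = −695 + D
Setting this equal to −67 kJ gives D = 628 kJ/mol.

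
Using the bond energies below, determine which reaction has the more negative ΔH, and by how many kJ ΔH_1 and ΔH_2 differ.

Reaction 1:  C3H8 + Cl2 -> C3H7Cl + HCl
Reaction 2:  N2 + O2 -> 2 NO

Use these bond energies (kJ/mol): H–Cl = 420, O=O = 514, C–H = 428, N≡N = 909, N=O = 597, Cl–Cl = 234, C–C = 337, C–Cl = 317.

Reaction 1:
  Bonds broken (reactants):
    C–C: 2 × 337 = 674
    C–H: 8 × 428 = 3424
    Cl–Cl: 1 × 234 = 234
    Σ(broken) = 4332 kJ
  Bonds formed (products):
    C–C: 2 × 337 = 674
    C–Cl: 1 × 317 = 317
    C–H: 7 × 428 = 2996
    H–Cl: 1 × 420 = 420
    Σ(formed) = 4407 kJ
  ΔH_1 = 4332 − 4407 = −75 kJ
Reaction 2:
  Bonds broken (reactants):
    N≡N: 1 × 909 = 909
    O=O: 1 × 514 = 514
    Σ(broken) = 1423 kJ
  Bonds formed (products):
    N=O: 2 × 597 = 1194
    Σ(formed) = 1194 kJ
  ΔH_2 = 1423 − 1194 = +229 kJ
ΔH_1 − ΔH_2 = −304 kJ, so reaction 1 has the more negative ΔH; |ΔH_1 − ΔH_2| = 304 kJ.

Reaction 1, by 304 kJ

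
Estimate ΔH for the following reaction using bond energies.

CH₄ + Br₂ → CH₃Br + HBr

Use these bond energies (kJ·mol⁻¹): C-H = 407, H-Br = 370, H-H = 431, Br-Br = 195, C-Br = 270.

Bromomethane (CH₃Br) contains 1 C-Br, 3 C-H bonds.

ΔH ≈ −38 kJ

Bonds broken (reactants):
  Br-Br: 1 × 195 = 195
  C-H: 4 × 407 = 1628
  Σ(broken) = 1823 kJ
Bonds formed (products):
  C-Br: 1 × 270 = 270
  C-H: 3 × 407 = 1221
  H-Br: 1 × 370 = 370
  Σ(formed) = 1861 kJ
ΔH = Σ(broken) − Σ(formed) = 1823 − 1861 = −38 kJ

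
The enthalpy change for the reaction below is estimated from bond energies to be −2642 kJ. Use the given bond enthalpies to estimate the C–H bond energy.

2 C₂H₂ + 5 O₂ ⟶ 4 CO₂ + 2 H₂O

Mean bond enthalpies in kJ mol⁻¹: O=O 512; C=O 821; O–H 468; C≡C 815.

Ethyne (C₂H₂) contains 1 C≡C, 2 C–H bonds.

D(C–H) ≈ 402 kJ/mol

Let D be the C–H bond energy.
Σ(broken) = 2×815 + 4×D + 5×512 = 4190 + 4D
Σ(formed) = 8×821 + 4×468 = 8440
ΔH = Σ(broken) − Σ(formed) = (4190 + 4D) − (8440) = −4250 + 4D
Setting this equal to −2642 kJ gives 4D = 1608, so D = 402 kJ/mol.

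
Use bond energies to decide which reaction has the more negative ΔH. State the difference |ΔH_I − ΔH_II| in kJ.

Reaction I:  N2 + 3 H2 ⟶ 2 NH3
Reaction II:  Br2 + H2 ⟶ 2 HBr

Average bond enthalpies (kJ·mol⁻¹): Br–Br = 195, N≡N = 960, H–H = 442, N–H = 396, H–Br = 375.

Reaction I:
  Bonds broken (reactants):
    H–H: 3 × 442 = 1326
    N≡N: 1 × 960 = 960
    Σ(broken) = 2286 kJ
  Bonds formed (products):
    N–H: 6 × 396 = 2376
    Σ(formed) = 2376 kJ
  ΔH_I = 2286 − 2376 = −90 kJ
Reaction II:
  Bonds broken (reactants):
    Br–Br: 1 × 195 = 195
    H–H: 1 × 442 = 442
    Σ(broken) = 637 kJ
  Bonds formed (products):
    H–Br: 2 × 375 = 750
    Σ(formed) = 750 kJ
  ΔH_II = 637 − 750 = −113 kJ
ΔH_I − ΔH_II = +23 kJ, so reaction II has the more negative ΔH; |ΔH_I − ΔH_II| = 23 kJ.

Reaction II, by 23 kJ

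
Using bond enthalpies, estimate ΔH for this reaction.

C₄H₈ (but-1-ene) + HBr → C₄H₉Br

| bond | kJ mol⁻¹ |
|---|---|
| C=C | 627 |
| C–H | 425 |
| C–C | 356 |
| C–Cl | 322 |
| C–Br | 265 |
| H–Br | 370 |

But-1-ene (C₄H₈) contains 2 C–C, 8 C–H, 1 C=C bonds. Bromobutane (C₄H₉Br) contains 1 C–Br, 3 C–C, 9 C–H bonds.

Bonds broken (reactants):
  C–C: 2 × 356 = 712
  C–H: 8 × 425 = 3400
  C=C: 1 × 627 = 627
  H–Br: 1 × 370 = 370
  Σ(broken) = 5109 kJ
Bonds formed (products):
  C–Br: 1 × 265 = 265
  C–C: 3 × 356 = 1068
  C–H: 9 × 425 = 3825
  Σ(formed) = 5158 kJ
ΔH = Σ(broken) − Σ(formed) = 5109 − 5158 = −49 kJ

ΔH ≈ −49 kJ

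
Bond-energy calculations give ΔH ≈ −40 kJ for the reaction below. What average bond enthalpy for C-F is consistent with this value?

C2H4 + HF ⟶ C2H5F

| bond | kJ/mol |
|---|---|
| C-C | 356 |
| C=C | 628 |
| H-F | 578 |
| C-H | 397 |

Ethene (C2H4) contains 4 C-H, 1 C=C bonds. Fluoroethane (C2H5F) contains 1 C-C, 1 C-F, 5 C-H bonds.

D(C-F) ≈ 493 kJ/mol

Let D be the C-F bond energy.
Σ(broken) = 4×397 + 1×628 + 1×578 = 2794
Σ(formed) = 1×356 + 1×D + 5×397 = 2341 + D
ΔH = Σ(broken) − Σ(formed) = (2794) − (2341 + D) = +453 − D
Setting this equal to −40 kJ gives D = 493 kJ/mol.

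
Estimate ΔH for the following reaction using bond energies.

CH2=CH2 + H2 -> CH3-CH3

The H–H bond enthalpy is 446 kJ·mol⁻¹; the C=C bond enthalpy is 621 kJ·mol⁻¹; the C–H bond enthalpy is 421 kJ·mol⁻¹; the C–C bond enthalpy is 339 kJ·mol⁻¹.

Bonds broken (reactants):
  C–H: 4 × 421 = 1684
  C=C: 1 × 621 = 621
  H–H: 1 × 446 = 446
  Σ(broken) = 2751 kJ
Bonds formed (products):
  C–C: 1 × 339 = 339
  C–H: 6 × 421 = 2526
  Σ(formed) = 2865 kJ
ΔH = Σ(broken) − Σ(formed) = 2751 − 2865 = −114 kJ

ΔH ≈ −114 kJ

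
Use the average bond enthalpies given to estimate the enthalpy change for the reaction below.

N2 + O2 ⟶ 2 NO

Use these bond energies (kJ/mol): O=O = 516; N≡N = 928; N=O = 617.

ΔH ≈ +210 kJ

Bonds broken (reactants):
  N≡N: 1 × 928 = 928
  O=O: 1 × 516 = 516
  Σ(broken) = 1444 kJ
Bonds formed (products):
  N=O: 2 × 617 = 1234
  Σ(formed) = 1234 kJ
ΔH = Σ(broken) − Σ(formed) = 1444 − 1234 = +210 kJ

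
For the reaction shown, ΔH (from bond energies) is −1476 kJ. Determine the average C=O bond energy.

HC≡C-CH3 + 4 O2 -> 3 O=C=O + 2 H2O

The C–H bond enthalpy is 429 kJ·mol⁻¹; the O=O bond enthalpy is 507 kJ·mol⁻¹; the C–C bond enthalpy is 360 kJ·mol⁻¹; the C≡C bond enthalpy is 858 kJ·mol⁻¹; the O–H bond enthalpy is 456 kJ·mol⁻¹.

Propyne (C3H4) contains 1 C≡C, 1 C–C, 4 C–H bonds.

D(C=O) ≈ 769 kJ/mol

Let D be the C=O bond energy.
Σ(broken) = 1×858 + 1×360 + 4×429 + 4×507 = 4962
Σ(formed) = 6×D + 4×456 = 1824 + 6D
ΔH = Σ(broken) − Σ(formed) = (4962) − (1824 + 6D) = +3138 − 6D
Setting this equal to −1476 kJ gives 6D = 4614, so D = 769 kJ/mol.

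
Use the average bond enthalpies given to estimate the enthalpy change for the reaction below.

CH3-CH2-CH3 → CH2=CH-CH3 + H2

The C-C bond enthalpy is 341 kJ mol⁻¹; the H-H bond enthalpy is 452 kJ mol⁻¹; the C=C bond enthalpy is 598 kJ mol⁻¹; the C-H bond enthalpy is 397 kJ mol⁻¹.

Bonds broken (reactants):
  C-C: 2 × 341 = 682
  C-H: 8 × 397 = 3176
  Σ(broken) = 3858 kJ
Bonds formed (products):
  C-C: 1 × 341 = 341
  C-H: 6 × 397 = 2382
  C=C: 1 × 598 = 598
  H-H: 1 × 452 = 452
  Σ(formed) = 3773 kJ
ΔH = Σ(broken) − Σ(formed) = 3858 − 3773 = +85 kJ

ΔH ≈ +85 kJ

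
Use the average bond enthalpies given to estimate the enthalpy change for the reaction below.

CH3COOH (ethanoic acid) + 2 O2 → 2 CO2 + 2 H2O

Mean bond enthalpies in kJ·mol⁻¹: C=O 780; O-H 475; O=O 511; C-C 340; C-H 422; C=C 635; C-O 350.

ΔH ≈ −787 kJ

Bonds broken (reactants):
  C-C: 1 × 340 = 340
  C-H: 3 × 422 = 1266
  C-O: 1 × 350 = 350
  C=O: 1 × 780 = 780
  O-H: 1 × 475 = 475
  O=O: 2 × 511 = 1022
  Σ(broken) = 4233 kJ
Bonds formed (products):
  C=O: 4 × 780 = 3120
  O-H: 4 × 475 = 1900
  Σ(formed) = 5020 kJ
ΔH = Σ(broken) − Σ(formed) = 4233 − 5020 = −787 kJ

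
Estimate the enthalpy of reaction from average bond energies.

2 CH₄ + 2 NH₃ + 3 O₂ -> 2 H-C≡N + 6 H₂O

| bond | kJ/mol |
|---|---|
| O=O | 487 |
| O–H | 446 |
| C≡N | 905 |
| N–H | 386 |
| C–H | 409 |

Bonds broken (reactants):
  C–H: 8 × 409 = 3272
  N–H: 6 × 386 = 2316
  O=O: 3 × 487 = 1461
  Σ(broken) = 7049 kJ
Bonds formed (products):
  C≡N: 2 × 905 = 1810
  C–H: 2 × 409 = 818
  O–H: 12 × 446 = 5352
  Σ(formed) = 7980 kJ
ΔH = Σ(broken) − Σ(formed) = 7049 − 7980 = −931 kJ

ΔH ≈ −931 kJ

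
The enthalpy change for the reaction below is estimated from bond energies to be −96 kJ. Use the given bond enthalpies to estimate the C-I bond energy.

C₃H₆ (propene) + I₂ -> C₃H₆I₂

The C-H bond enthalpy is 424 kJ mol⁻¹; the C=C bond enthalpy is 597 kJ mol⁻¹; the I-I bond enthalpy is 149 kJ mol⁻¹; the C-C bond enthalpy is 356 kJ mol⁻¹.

Let D be the C-I bond energy.
Σ(broken) = 1×356 + 6×424 + 1×597 + 1×149 = 3646
Σ(formed) = 2×356 + 6×424 + 2×D = 3256 + 2D
ΔH = Σ(broken) − Σ(formed) = (3646) − (3256 + 2D) = +390 − 2D
Setting this equal to −96 kJ gives 2D = 486, so D = 243 kJ/mol.

D(C-I) ≈ 243 kJ/mol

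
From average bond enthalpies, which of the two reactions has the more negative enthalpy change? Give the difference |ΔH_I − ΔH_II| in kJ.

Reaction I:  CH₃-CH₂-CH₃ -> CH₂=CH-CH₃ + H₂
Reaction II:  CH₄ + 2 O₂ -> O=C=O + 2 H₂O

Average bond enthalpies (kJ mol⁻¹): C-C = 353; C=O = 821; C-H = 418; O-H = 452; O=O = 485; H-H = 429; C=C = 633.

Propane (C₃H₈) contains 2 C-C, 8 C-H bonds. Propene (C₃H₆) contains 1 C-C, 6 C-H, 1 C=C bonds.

Reaction II, by 935 kJ

Reaction I:
  Bonds broken (reactants):
    C-C: 2 × 353 = 706
    C-H: 8 × 418 = 3344
    Σ(broken) = 4050 kJ
  Bonds formed (products):
    C-C: 1 × 353 = 353
    C-H: 6 × 418 = 2508
    C=C: 1 × 633 = 633
    H-H: 1 × 429 = 429
    Σ(formed) = 3923 kJ
  ΔH_I = 4050 − 3923 = +127 kJ
Reaction II:
  Bonds broken (reactants):
    C-H: 4 × 418 = 1672
    O=O: 2 × 485 = 970
    Σ(broken) = 2642 kJ
  Bonds formed (products):
    C=O: 2 × 821 = 1642
    O-H: 4 × 452 = 1808
    Σ(formed) = 3450 kJ
  ΔH_II = 2642 − 3450 = −808 kJ
ΔH_I − ΔH_II = +935 kJ, so reaction II has the more negative ΔH; |ΔH_I − ΔH_II| = 935 kJ.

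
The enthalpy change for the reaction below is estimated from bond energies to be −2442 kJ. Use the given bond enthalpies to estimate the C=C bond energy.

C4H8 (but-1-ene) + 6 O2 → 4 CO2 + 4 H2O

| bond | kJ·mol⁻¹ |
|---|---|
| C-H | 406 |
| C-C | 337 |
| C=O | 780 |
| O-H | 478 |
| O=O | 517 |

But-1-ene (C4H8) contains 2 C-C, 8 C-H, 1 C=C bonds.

Let D be the C=C bond energy.
Σ(broken) = 2×337 + 8×406 + 1×D + 6×517 = 7024 + D
Σ(formed) = 8×780 + 8×478 = 10064
ΔH = Σ(broken) − Σ(formed) = (7024 + D) − (10064) = −3040 + D
Setting this equal to −2442 kJ gives D = 598 kJ/mol.

D(C=C) ≈ 598 kJ/mol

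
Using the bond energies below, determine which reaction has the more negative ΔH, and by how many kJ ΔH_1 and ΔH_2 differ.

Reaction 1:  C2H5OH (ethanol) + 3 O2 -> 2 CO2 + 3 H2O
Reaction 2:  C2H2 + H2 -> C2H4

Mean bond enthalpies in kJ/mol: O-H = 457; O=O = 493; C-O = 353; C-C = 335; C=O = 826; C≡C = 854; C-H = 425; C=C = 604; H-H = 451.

Reaction 1:
  Bonds broken (reactants):
    C-C: 1 × 335 = 335
    C-H: 5 × 425 = 2125
    C-O: 1 × 353 = 353
    O-H: 1 × 457 = 457
    O=O: 3 × 493 = 1479
    Σ(broken) = 4749 kJ
  Bonds formed (products):
    C=O: 4 × 826 = 3304
    O-H: 6 × 457 = 2742
    Σ(formed) = 6046 kJ
  ΔH_1 = 4749 − 6046 = −1297 kJ
Reaction 2:
  Bonds broken (reactants):
    C≡C: 1 × 854 = 854
    C-H: 2 × 425 = 850
    H-H: 1 × 451 = 451
    Σ(broken) = 2155 kJ
  Bonds formed (products):
    C-H: 4 × 425 = 1700
    C=C: 1 × 604 = 604
    Σ(formed) = 2304 kJ
  ΔH_2 = 2155 − 2304 = −149 kJ
ΔH_1 − ΔH_2 = −1148 kJ, so reaction 1 has the more negative ΔH; |ΔH_1 − ΔH_2| = 1148 kJ.

Reaction 1, by 1148 kJ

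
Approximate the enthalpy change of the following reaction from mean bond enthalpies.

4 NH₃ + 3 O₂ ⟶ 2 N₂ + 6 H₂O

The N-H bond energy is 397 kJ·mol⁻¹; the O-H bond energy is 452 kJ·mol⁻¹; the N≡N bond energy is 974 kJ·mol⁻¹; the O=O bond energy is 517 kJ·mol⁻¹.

ΔH ≈ −1057 kJ

Bonds broken (reactants):
  N-H: 12 × 397 = 4764
  O=O: 3 × 517 = 1551
  Σ(broken) = 6315 kJ
Bonds formed (products):
  N≡N: 2 × 974 = 1948
  O-H: 12 × 452 = 5424
  Σ(formed) = 7372 kJ
ΔH = Σ(broken) − Σ(formed) = 6315 − 7372 = −1057 kJ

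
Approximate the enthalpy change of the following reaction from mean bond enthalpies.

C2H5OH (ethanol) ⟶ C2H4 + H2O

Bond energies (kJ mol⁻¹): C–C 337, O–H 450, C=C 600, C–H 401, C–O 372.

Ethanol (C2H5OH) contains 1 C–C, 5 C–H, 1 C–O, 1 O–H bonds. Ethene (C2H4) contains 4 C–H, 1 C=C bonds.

ΔH ≈ +60 kJ

Bonds broken (reactants):
  C–C: 1 × 337 = 337
  C–H: 5 × 401 = 2005
  C–O: 1 × 372 = 372
  O–H: 1 × 450 = 450
  Σ(broken) = 3164 kJ
Bonds formed (products):
  C–H: 4 × 401 = 1604
  C=C: 1 × 600 = 600
  O–H: 2 × 450 = 900
  Σ(formed) = 3104 kJ
ΔH = Σ(broken) − Σ(formed) = 3164 − 3104 = +60 kJ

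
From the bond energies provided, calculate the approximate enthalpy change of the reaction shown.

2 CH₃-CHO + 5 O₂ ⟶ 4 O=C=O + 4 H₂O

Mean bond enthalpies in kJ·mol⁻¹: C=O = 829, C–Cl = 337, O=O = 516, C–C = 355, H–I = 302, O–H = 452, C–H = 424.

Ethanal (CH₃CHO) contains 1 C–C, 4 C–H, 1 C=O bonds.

Bonds broken (reactants):
  C–C: 2 × 355 = 710
  C–H: 8 × 424 = 3392
  C=O: 2 × 829 = 1658
  O=O: 5 × 516 = 2580
  Σ(broken) = 8340 kJ
Bonds formed (products):
  C=O: 8 × 829 = 6632
  O–H: 8 × 452 = 3616
  Σ(formed) = 10248 kJ
ΔH = Σ(broken) − Σ(formed) = 8340 − 10248 = −1908 kJ

ΔH ≈ −1908 kJ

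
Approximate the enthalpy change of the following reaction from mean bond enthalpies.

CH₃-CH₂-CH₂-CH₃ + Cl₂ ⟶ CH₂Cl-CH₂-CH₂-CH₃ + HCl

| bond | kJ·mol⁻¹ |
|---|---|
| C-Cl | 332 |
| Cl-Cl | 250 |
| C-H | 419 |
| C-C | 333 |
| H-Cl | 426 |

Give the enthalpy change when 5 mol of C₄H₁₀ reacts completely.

Bonds broken (reactants):
  C-C: 3 × 333 = 999
  C-H: 10 × 419 = 4190
  Cl-Cl: 1 × 250 = 250
  Σ(broken) = 5439 kJ
Bonds formed (products):
  C-C: 3 × 333 = 999
  C-Cl: 1 × 332 = 332
  C-H: 9 × 419 = 3771
  H-Cl: 1 × 426 = 426
  Σ(formed) = 5528 kJ
ΔH = Σ(broken) − Σ(formed) = 5439 − 5528 = −89 kJ
For 5× the reaction as written: 5 × (−89) = −445 kJ

ΔH = −445 kJ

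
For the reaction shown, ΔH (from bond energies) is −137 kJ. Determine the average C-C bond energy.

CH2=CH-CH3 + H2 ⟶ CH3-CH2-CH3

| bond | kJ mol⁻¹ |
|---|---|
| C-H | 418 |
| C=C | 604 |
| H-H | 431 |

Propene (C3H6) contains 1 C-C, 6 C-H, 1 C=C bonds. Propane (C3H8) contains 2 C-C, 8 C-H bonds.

Let D be the C-C bond energy.
Σ(broken) = 1×D + 6×418 + 1×604 + 1×431 = 3543 + D
Σ(formed) = 2×D + 8×418 = 3344 + 2D
ΔH = Σ(broken) − Σ(formed) = (3543 + D) − (3344 + 2D) = +199 − D
Setting this equal to −137 kJ gives D = 336 kJ/mol.

D(C-C) ≈ 336 kJ/mol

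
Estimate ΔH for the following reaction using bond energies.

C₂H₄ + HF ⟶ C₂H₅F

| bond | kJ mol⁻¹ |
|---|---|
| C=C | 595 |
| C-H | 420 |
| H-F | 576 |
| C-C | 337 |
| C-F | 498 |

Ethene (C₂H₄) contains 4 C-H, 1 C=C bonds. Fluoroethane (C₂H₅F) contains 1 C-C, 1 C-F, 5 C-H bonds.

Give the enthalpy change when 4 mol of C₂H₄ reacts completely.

Bonds broken (reactants):
  C-H: 4 × 420 = 1680
  C=C: 1 × 595 = 595
  H-F: 1 × 576 = 576
  Σ(broken) = 2851 kJ
Bonds formed (products):
  C-C: 1 × 337 = 337
  C-F: 1 × 498 = 498
  C-H: 5 × 420 = 2100
  Σ(formed) = 2935 kJ
ΔH = Σ(broken) − Σ(formed) = 2851 − 2935 = −84 kJ
For 4× the reaction as written: 4 × (−84) = −336 kJ

ΔH = −336 kJ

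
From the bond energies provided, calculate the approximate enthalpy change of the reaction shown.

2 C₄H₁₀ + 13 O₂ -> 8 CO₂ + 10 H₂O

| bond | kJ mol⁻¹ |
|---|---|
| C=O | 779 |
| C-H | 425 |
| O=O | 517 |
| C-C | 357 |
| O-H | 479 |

Bonds broken (reactants):
  C-C: 6 × 357 = 2142
  C-H: 20 × 425 = 8500
  O=O: 13 × 517 = 6721
  Σ(broken) = 17363 kJ
Bonds formed (products):
  C=O: 16 × 779 = 12464
  O-H: 20 × 479 = 9580
  Σ(formed) = 22044 kJ
ΔH = Σ(broken) − Σ(formed) = 17363 − 22044 = −4681 kJ

ΔH ≈ −4681 kJ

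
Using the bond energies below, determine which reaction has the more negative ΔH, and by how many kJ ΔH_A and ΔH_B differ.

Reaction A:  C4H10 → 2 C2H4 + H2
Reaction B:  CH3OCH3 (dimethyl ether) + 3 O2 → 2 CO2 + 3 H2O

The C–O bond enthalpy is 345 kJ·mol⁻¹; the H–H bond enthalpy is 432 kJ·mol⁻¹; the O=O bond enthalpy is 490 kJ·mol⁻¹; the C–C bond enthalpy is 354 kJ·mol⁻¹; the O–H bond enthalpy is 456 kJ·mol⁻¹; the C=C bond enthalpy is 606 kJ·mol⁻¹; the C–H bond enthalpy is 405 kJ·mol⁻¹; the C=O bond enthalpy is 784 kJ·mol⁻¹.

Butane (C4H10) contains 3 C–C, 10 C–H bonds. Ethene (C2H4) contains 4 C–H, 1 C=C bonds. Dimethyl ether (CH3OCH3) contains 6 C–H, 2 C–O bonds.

Reaction B, by 1510 kJ

Reaction A:
  Bonds broken (reactants):
    C–C: 3 × 354 = 1062
    C–H: 10 × 405 = 4050
    Σ(broken) = 5112 kJ
  Bonds formed (products):
    C–H: 8 × 405 = 3240
    C=C: 2 × 606 = 1212
    H–H: 1 × 432 = 432
    Σ(formed) = 4884 kJ
  ΔH_A = 5112 − 4884 = +228 kJ
Reaction B:
  Bonds broken (reactants):
    C–H: 6 × 405 = 2430
    C–O: 2 × 345 = 690
    O=O: 3 × 490 = 1470
    Σ(broken) = 4590 kJ
  Bonds formed (products):
    C=O: 4 × 784 = 3136
    O–H: 6 × 456 = 2736
    Σ(formed) = 5872 kJ
  ΔH_B = 4590 − 5872 = −1282 kJ
ΔH_A − ΔH_B = +1510 kJ, so reaction B has the more negative ΔH; |ΔH_A − ΔH_B| = 1510 kJ.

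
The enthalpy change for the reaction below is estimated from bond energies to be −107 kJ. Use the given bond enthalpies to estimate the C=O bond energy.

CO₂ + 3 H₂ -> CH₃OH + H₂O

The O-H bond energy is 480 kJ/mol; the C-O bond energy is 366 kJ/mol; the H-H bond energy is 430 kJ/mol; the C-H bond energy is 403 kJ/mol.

Let D be the C=O bond energy.
Σ(broken) = 2×D + 3×430 = 1290 + 2D
Σ(formed) = 3×403 + 1×366 + 3×480 = 3015
ΔH = Σ(broken) − Σ(formed) = (1290 + 2D) − (3015) = −1725 + 2D
Setting this equal to −107 kJ gives 2D = 1618, so D = 809 kJ/mol.

D(C=O) ≈ 809 kJ/mol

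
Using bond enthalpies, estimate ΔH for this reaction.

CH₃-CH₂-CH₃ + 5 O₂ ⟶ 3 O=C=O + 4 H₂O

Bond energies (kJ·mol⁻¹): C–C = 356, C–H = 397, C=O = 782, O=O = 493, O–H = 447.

Bonds broken (reactants):
  C–C: 2 × 356 = 712
  C–H: 8 × 397 = 3176
  O=O: 5 × 493 = 2465
  Σ(broken) = 6353 kJ
Bonds formed (products):
  C=O: 6 × 782 = 4692
  O–H: 8 × 447 = 3576
  Σ(formed) = 8268 kJ
ΔH = Σ(broken) − Σ(formed) = 6353 − 8268 = −1915 kJ

ΔH ≈ −1915 kJ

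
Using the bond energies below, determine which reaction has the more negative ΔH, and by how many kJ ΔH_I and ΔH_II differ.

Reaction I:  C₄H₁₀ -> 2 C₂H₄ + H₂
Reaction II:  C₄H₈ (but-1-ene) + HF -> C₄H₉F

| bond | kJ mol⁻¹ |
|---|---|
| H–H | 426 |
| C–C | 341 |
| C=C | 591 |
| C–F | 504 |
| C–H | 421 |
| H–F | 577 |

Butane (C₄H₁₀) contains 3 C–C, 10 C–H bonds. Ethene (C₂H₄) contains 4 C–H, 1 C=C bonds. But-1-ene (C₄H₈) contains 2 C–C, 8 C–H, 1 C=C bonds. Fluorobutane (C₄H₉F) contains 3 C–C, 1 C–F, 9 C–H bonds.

Reaction II, by 355 kJ

Reaction I:
  Bonds broken (reactants):
    C–C: 3 × 341 = 1023
    C–H: 10 × 421 = 4210
    Σ(broken) = 5233 kJ
  Bonds formed (products):
    C–H: 8 × 421 = 3368
    C=C: 2 × 591 = 1182
    H–H: 1 × 426 = 426
    Σ(formed) = 4976 kJ
  ΔH_I = 5233 − 4976 = +257 kJ
Reaction II:
  Bonds broken (reactants):
    C–C: 2 × 341 = 682
    C–H: 8 × 421 = 3368
    C=C: 1 × 591 = 591
    H–F: 1 × 577 = 577
    Σ(broken) = 5218 kJ
  Bonds formed (products):
    C–C: 3 × 341 = 1023
    C–F: 1 × 504 = 504
    C–H: 9 × 421 = 3789
    Σ(formed) = 5316 kJ
  ΔH_II = 5218 − 5316 = −98 kJ
ΔH_I − ΔH_II = +355 kJ, so reaction II has the more negative ΔH; |ΔH_I − ΔH_II| = 355 kJ.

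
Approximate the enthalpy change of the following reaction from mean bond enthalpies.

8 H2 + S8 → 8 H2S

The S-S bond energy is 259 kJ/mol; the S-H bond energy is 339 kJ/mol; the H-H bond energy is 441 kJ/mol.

ΔH ≈ +176 kJ

Bonds broken (reactants):
  H-H: 8 × 441 = 3528
  S-S: 8 × 259 = 2072
  Σ(broken) = 5600 kJ
Bonds formed (products):
  S-H: 16 × 339 = 5424
  Σ(formed) = 5424 kJ
ΔH = Σ(broken) − Σ(formed) = 5600 − 5424 = +176 kJ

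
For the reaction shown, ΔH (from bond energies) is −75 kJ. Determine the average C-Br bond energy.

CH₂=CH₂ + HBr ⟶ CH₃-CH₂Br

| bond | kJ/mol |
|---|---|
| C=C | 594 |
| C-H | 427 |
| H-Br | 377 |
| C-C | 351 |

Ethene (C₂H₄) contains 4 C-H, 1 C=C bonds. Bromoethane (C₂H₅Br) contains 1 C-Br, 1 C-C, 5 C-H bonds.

Let D be the C-Br bond energy.
Σ(broken) = 4×427 + 1×594 + 1×377 = 2679
Σ(formed) = 1×D + 1×351 + 5×427 = 2486 + D
ΔH = Σ(broken) − Σ(formed) = (2679) − (2486 + D) = +193 − D
Setting this equal to −75 kJ gives D = 268 kJ/mol.

D(C-Br) ≈ 268 kJ/mol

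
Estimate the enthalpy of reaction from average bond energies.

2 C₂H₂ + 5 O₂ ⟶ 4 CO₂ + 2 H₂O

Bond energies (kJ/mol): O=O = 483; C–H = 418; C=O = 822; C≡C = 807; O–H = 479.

ΔH ≈ −2791 kJ

Bonds broken (reactants):
  C≡C: 2 × 807 = 1614
  C–H: 4 × 418 = 1672
  O=O: 5 × 483 = 2415
  Σ(broken) = 5701 kJ
Bonds formed (products):
  C=O: 8 × 822 = 6576
  O–H: 4 × 479 = 1916
  Σ(formed) = 8492 kJ
ΔH = Σ(broken) − Σ(formed) = 5701 − 8492 = −2791 kJ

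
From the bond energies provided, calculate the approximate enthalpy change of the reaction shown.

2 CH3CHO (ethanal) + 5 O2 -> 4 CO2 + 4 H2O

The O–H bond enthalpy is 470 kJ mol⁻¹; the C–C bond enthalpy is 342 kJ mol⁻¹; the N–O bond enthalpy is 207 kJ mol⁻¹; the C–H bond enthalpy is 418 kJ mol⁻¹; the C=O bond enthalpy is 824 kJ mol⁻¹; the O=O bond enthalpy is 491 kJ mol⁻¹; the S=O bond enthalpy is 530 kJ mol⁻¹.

Bonds broken (reactants):
  C–C: 2 × 342 = 684
  C–H: 8 × 418 = 3344
  C=O: 2 × 824 = 1648
  O=O: 5 × 491 = 2455
  Σ(broken) = 8131 kJ
Bonds formed (products):
  C=O: 8 × 824 = 6592
  O–H: 8 × 470 = 3760
  Σ(formed) = 10352 kJ
ΔH = Σ(broken) − Σ(formed) = 8131 − 10352 = −2221 kJ

ΔH ≈ −2221 kJ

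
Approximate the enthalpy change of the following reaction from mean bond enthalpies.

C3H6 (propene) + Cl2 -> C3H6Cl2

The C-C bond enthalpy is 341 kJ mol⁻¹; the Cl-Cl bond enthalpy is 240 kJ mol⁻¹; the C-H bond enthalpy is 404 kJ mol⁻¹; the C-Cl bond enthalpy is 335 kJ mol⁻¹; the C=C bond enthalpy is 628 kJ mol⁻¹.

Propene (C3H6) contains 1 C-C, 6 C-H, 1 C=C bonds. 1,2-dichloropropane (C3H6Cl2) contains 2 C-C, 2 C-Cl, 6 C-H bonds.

Bonds broken (reactants):
  C-C: 1 × 341 = 341
  C-H: 6 × 404 = 2424
  C=C: 1 × 628 = 628
  Cl-Cl: 1 × 240 = 240
  Σ(broken) = 3633 kJ
Bonds formed (products):
  C-C: 2 × 341 = 682
  C-Cl: 2 × 335 = 670
  C-H: 6 × 404 = 2424
  Σ(formed) = 3776 kJ
ΔH = Σ(broken) − Σ(formed) = 3633 − 3776 = −143 kJ

ΔH ≈ −143 kJ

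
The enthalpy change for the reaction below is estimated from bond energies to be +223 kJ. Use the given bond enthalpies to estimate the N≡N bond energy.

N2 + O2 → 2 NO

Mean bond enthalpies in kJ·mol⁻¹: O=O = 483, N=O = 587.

D(N≡N) ≈ 914 kJ/mol

Let D be the N≡N bond energy.
Σ(broken) = 1×D + 1×483 = 483 + D
Σ(formed) = 2×587 = 1174
ΔH = Σ(broken) − Σ(formed) = (483 + D) − (1174) = −691 + D
Setting this equal to +223 kJ gives D = 914 kJ/mol.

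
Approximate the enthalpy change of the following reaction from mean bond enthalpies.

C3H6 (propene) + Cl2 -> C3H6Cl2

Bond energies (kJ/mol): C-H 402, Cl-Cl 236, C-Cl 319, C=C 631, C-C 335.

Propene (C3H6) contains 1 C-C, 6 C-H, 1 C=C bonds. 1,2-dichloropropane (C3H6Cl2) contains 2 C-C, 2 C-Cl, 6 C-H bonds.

Bonds broken (reactants):
  C-C: 1 × 335 = 335
  C-H: 6 × 402 = 2412
  C=C: 1 × 631 = 631
  Cl-Cl: 1 × 236 = 236
  Σ(broken) = 3614 kJ
Bonds formed (products):
  C-C: 2 × 335 = 670
  C-Cl: 2 × 319 = 638
  C-H: 6 × 402 = 2412
  Σ(formed) = 3720 kJ
ΔH = Σ(broken) − Σ(formed) = 3614 − 3720 = −106 kJ

ΔH ≈ −106 kJ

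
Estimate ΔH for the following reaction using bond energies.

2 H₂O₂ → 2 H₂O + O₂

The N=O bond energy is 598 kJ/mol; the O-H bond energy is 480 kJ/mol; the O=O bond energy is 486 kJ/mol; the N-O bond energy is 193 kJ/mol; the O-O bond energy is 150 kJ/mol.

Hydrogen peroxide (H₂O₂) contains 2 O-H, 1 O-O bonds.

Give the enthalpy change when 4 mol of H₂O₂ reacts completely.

ΔH = −372 kJ

Bonds broken (reactants):
  O-H: 4 × 480 = 1920
  O-O: 2 × 150 = 300
  Σ(broken) = 2220 kJ
Bonds formed (products):
  O-H: 4 × 480 = 1920
  O=O: 1 × 486 = 486
  Σ(formed) = 2406 kJ
ΔH = Σ(broken) − Σ(formed) = 2220 − 2406 = −186 kJ
For 2× the reaction as written: 2 × (−186) = −372 kJ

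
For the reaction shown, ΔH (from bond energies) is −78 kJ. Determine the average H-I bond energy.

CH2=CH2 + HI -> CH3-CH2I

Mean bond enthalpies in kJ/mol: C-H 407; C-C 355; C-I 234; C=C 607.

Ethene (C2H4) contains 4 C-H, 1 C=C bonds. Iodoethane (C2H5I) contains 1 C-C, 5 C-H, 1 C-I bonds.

Let D be the H-I bond energy.
Σ(broken) = 4×407 + 1×607 + 1×D = 2235 + D
Σ(formed) = 1×355 + 5×407 + 1×234 = 2624
ΔH = Σ(broken) − Σ(formed) = (2235 + D) − (2624) = −389 + D
Setting this equal to −78 kJ gives D = 311 kJ/mol.

D(H-I) ≈ 311 kJ/mol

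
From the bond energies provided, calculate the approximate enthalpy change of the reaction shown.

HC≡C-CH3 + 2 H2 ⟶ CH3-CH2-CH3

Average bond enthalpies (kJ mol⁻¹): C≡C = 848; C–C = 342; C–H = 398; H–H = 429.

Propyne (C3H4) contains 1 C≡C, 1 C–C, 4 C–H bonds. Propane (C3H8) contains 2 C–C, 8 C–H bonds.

ΔH ≈ −228 kJ

Bonds broken (reactants):
  C≡C: 1 × 848 = 848
  C–C: 1 × 342 = 342
  C–H: 4 × 398 = 1592
  H–H: 2 × 429 = 858
  Σ(broken) = 3640 kJ
Bonds formed (products):
  C–C: 2 × 342 = 684
  C–H: 8 × 398 = 3184
  Σ(formed) = 3868 kJ
ΔH = Σ(broken) − Σ(formed) = 3640 − 3868 = −228 kJ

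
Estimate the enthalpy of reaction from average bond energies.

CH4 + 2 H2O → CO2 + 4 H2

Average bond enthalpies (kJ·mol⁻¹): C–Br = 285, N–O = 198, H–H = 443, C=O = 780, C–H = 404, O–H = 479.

Bonds broken (reactants):
  C–H: 4 × 404 = 1616
  O–H: 4 × 479 = 1916
  Σ(broken) = 3532 kJ
Bonds formed (products):
  C=O: 2 × 780 = 1560
  H–H: 4 × 443 = 1772
  Σ(formed) = 3332 kJ
ΔH = Σ(broken) − Σ(formed) = 3532 − 3332 = +200 kJ

ΔH ≈ +200 kJ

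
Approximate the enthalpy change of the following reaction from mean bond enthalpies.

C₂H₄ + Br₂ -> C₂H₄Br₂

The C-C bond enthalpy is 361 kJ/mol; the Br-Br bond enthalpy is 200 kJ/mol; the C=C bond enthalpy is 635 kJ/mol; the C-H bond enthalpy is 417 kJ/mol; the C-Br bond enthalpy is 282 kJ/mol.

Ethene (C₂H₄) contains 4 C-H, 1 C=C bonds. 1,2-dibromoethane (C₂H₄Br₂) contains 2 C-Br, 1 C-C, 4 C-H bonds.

Bonds broken (reactants):
  Br-Br: 1 × 200 = 200
  C-H: 4 × 417 = 1668
  C=C: 1 × 635 = 635
  Σ(broken) = 2503 kJ
Bonds formed (products):
  C-Br: 2 × 282 = 564
  C-C: 1 × 361 = 361
  C-H: 4 × 417 = 1668
  Σ(formed) = 2593 kJ
ΔH = Σ(broken) − Σ(formed) = 2503 − 2593 = −90 kJ

ΔH ≈ −90 kJ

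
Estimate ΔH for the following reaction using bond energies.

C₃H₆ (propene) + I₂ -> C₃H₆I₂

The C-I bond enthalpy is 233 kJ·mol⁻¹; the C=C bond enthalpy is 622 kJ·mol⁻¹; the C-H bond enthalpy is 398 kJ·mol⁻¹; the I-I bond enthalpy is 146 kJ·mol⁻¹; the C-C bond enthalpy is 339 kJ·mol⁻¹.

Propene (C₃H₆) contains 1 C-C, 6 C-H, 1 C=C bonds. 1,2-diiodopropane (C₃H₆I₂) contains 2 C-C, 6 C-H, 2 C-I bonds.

Bonds broken (reactants):
  C-C: 1 × 339 = 339
  C-H: 6 × 398 = 2388
  C=C: 1 × 622 = 622
  I-I: 1 × 146 = 146
  Σ(broken) = 3495 kJ
Bonds formed (products):
  C-C: 2 × 339 = 678
  C-H: 6 × 398 = 2388
  C-I: 2 × 233 = 466
  Σ(formed) = 3532 kJ
ΔH = Σ(broken) − Σ(formed) = 3495 − 3532 = −37 kJ

ΔH ≈ −37 kJ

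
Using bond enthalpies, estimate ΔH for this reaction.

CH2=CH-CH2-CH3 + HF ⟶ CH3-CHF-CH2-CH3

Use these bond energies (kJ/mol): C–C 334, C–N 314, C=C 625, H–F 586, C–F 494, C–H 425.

ΔH ≈ −42 kJ

Bonds broken (reactants):
  C–C: 2 × 334 = 668
  C–H: 8 × 425 = 3400
  C=C: 1 × 625 = 625
  H–F: 1 × 586 = 586
  Σ(broken) = 5279 kJ
Bonds formed (products):
  C–C: 3 × 334 = 1002
  C–F: 1 × 494 = 494
  C–H: 9 × 425 = 3825
  Σ(formed) = 5321 kJ
ΔH = Σ(broken) − Σ(formed) = 5279 − 5321 = −42 kJ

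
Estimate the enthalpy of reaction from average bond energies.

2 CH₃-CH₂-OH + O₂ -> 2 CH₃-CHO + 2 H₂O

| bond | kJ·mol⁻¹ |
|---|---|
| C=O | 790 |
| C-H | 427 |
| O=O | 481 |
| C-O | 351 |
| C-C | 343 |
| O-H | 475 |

Bonds broken (reactants):
  C-C: 2 × 343 = 686
  C-H: 10 × 427 = 4270
  C-O: 2 × 351 = 702
  O-H: 2 × 475 = 950
  O=O: 1 × 481 = 481
  Σ(broken) = 7089 kJ
Bonds formed (products):
  C-C: 2 × 343 = 686
  C-H: 8 × 427 = 3416
  C=O: 2 × 790 = 1580
  O-H: 4 × 475 = 1900
  Σ(formed) = 7582 kJ
ΔH = Σ(broken) − Σ(formed) = 7089 − 7582 = −493 kJ

ΔH ≈ −493 kJ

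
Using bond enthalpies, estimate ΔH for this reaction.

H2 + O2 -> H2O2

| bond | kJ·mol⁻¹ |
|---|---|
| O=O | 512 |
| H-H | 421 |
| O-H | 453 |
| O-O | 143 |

ΔH ≈ −116 kJ

Bonds broken (reactants):
  H-H: 1 × 421 = 421
  O=O: 1 × 512 = 512
  Σ(broken) = 933 kJ
Bonds formed (products):
  O-H: 2 × 453 = 906
  O-O: 1 × 143 = 143
  Σ(formed) = 1049 kJ
ΔH = Σ(broken) − Σ(formed) = 933 − 1049 = −116 kJ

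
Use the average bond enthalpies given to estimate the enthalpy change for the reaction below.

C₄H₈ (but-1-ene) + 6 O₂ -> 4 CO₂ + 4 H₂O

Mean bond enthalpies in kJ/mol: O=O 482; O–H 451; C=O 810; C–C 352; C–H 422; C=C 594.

ΔH ≈ −2522 kJ

Bonds broken (reactants):
  C–C: 2 × 352 = 704
  C–H: 8 × 422 = 3376
  C=C: 1 × 594 = 594
  O=O: 6 × 482 = 2892
  Σ(broken) = 7566 kJ
Bonds formed (products):
  C=O: 8 × 810 = 6480
  O–H: 8 × 451 = 3608
  Σ(formed) = 10088 kJ
ΔH = Σ(broken) − Σ(formed) = 7566 − 10088 = −2522 kJ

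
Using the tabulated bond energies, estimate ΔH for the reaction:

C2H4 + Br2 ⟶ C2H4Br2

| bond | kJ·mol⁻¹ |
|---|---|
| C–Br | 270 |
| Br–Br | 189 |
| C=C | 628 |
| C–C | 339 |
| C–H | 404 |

Bonds broken (reactants):
  Br–Br: 1 × 189 = 189
  C–H: 4 × 404 = 1616
  C=C: 1 × 628 = 628
  Σ(broken) = 2433 kJ
Bonds formed (products):
  C–Br: 2 × 270 = 540
  C–C: 1 × 339 = 339
  C–H: 4 × 404 = 1616
  Σ(formed) = 2495 kJ
ΔH = Σ(broken) − Σ(formed) = 2433 − 2495 = −62 kJ

ΔH ≈ −62 kJ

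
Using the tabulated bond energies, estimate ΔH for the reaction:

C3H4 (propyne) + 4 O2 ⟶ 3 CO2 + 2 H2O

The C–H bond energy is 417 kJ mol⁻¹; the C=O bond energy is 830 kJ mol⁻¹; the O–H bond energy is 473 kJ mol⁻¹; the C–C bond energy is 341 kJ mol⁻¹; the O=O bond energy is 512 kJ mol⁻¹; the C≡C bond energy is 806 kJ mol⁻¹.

ΔH ≈ −2009 kJ

Bonds broken (reactants):
  C≡C: 1 × 806 = 806
  C–C: 1 × 341 = 341
  C–H: 4 × 417 = 1668
  O=O: 4 × 512 = 2048
  Σ(broken) = 4863 kJ
Bonds formed (products):
  C=O: 6 × 830 = 4980
  O–H: 4 × 473 = 1892
  Σ(formed) = 6872 kJ
ΔH = Σ(broken) − Σ(formed) = 4863 − 6872 = −2009 kJ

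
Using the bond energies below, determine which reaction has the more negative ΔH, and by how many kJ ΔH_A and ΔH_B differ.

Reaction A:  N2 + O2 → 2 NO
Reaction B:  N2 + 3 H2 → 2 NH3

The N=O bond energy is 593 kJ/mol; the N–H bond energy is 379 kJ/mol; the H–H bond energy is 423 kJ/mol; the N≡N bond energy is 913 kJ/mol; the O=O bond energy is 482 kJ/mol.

Reaction A:
  Bonds broken (reactants):
    N≡N: 1 × 913 = 913
    O=O: 1 × 482 = 482
    Σ(broken) = 1395 kJ
  Bonds formed (products):
    N=O: 2 × 593 = 1186
    Σ(formed) = 1186 kJ
  ΔH_A = 1395 − 1186 = +209 kJ
Reaction B:
  Bonds broken (reactants):
    H–H: 3 × 423 = 1269
    N≡N: 1 × 913 = 913
    Σ(broken) = 2182 kJ
  Bonds formed (products):
    N–H: 6 × 379 = 2274
    Σ(formed) = 2274 kJ
  ΔH_B = 2182 − 2274 = −92 kJ
ΔH_A − ΔH_B = +301 kJ, so reaction B has the more negative ΔH; |ΔH_A − ΔH_B| = 301 kJ.

Reaction B, by 301 kJ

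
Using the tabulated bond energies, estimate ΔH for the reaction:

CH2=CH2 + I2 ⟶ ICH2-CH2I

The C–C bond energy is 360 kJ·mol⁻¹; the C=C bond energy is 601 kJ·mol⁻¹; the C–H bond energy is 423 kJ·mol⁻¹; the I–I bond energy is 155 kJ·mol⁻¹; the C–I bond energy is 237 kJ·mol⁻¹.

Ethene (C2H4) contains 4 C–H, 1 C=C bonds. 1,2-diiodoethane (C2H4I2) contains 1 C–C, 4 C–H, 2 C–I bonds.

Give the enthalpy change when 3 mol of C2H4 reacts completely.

Bonds broken (reactants):
  C–H: 4 × 423 = 1692
  C=C: 1 × 601 = 601
  I–I: 1 × 155 = 155
  Σ(broken) = 2448 kJ
Bonds formed (products):
  C–C: 1 × 360 = 360
  C–H: 4 × 423 = 1692
  C–I: 2 × 237 = 474
  Σ(formed) = 2526 kJ
ΔH = Σ(broken) − Σ(formed) = 2448 − 2526 = −78 kJ
For 3× the reaction as written: 3 × (−78) = −234 kJ

ΔH = −234 kJ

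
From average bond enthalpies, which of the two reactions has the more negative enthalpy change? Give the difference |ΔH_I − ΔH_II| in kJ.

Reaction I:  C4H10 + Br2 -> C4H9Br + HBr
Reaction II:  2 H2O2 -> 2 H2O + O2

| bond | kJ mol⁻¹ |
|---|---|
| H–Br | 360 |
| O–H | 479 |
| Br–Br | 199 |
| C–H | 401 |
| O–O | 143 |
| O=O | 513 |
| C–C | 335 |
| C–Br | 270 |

Reaction I:
  Bonds broken (reactants):
    Br–Br: 1 × 199 = 199
    C–C: 3 × 335 = 1005
    C–H: 10 × 401 = 4010
    Σ(broken) = 5214 kJ
  Bonds formed (products):
    C–Br: 1 × 270 = 270
    C–C: 3 × 335 = 1005
    C–H: 9 × 401 = 3609
    H–Br: 1 × 360 = 360
    Σ(formed) = 5244 kJ
  ΔH_I = 5214 − 5244 = −30 kJ
Reaction II:
  Bonds broken (reactants):
    O–H: 4 × 479 = 1916
    O–O: 2 × 143 = 286
    Σ(broken) = 2202 kJ
  Bonds formed (products):
    O–H: 4 × 479 = 1916
    O=O: 1 × 513 = 513
    Σ(formed) = 2429 kJ
  ΔH_II = 2202 − 2429 = −227 kJ
ΔH_I − ΔH_II = +197 kJ, so reaction II has the more negative ΔH; |ΔH_I − ΔH_II| = 197 kJ.

Reaction II, by 197 kJ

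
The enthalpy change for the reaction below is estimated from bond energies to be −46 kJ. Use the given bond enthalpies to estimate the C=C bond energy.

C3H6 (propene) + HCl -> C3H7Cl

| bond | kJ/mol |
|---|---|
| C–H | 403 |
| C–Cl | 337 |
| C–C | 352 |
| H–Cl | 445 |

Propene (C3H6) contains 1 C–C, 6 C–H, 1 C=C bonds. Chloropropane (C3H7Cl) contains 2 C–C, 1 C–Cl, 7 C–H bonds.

D(C=C) ≈ 601 kJ/mol

Let D be the C=C bond energy.
Σ(broken) = 1×352 + 6×403 + 1×D + 1×445 = 3215 + D
Σ(formed) = 2×352 + 1×337 + 7×403 = 3862
ΔH = Σ(broken) − Σ(formed) = (3215 + D) − (3862) = −647 + D
Setting this equal to −46 kJ gives D = 601 kJ/mol.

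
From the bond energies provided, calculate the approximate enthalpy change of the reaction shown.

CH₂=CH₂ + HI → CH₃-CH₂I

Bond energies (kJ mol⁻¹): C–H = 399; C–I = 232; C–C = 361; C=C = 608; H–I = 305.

ΔH ≈ −79 kJ

Bonds broken (reactants):
  C–H: 4 × 399 = 1596
  C=C: 1 × 608 = 608
  H–I: 1 × 305 = 305
  Σ(broken) = 2509 kJ
Bonds formed (products):
  C–C: 1 × 361 = 361
  C–H: 5 × 399 = 1995
  C–I: 1 × 232 = 232
  Σ(formed) = 2588 kJ
ΔH = Σ(broken) − Σ(formed) = 2509 − 2588 = −79 kJ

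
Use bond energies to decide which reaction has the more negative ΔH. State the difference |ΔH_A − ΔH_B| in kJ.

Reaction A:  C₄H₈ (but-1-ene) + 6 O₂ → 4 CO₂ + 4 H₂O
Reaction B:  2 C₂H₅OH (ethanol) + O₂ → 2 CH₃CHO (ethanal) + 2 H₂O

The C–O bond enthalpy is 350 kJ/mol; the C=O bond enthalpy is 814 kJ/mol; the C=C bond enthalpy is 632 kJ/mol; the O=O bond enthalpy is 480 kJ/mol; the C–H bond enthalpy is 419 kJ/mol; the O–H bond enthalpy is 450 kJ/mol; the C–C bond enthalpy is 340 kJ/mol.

Reaction A, by 2058 kJ

Reaction A:
  Bonds broken (reactants):
    C–C: 2 × 340 = 680
    C–H: 8 × 419 = 3352
    C=C: 1 × 632 = 632
    O=O: 6 × 480 = 2880
    Σ(broken) = 7544 kJ
  Bonds formed (products):
    C=O: 8 × 814 = 6512
    O–H: 8 × 450 = 3600
    Σ(formed) = 10112 kJ
  ΔH_A = 7544 − 10112 = −2568 kJ
Reaction B:
  Bonds broken (reactants):
    C–C: 2 × 340 = 680
    C–H: 10 × 419 = 4190
    C–O: 2 × 350 = 700
    O–H: 2 × 450 = 900
    O=O: 1 × 480 = 480
    Σ(broken) = 6950 kJ
  Bonds formed (products):
    C–C: 2 × 340 = 680
    C–H: 8 × 419 = 3352
    C=O: 2 × 814 = 1628
    O–H: 4 × 450 = 1800
    Σ(formed) = 7460 kJ
  ΔH_B = 6950 − 7460 = −510 kJ
ΔH_A − ΔH_B = −2058 kJ, so reaction A has the more negative ΔH; |ΔH_A − ΔH_B| = 2058 kJ.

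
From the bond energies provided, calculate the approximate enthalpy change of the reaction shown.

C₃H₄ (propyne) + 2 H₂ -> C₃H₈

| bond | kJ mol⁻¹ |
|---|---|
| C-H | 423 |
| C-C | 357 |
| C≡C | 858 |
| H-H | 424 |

ΔH ≈ −343 kJ

Bonds broken (reactants):
  C≡C: 1 × 858 = 858
  C-C: 1 × 357 = 357
  C-H: 4 × 423 = 1692
  H-H: 2 × 424 = 848
  Σ(broken) = 3755 kJ
Bonds formed (products):
  C-C: 2 × 357 = 714
  C-H: 8 × 423 = 3384
  Σ(formed) = 4098 kJ
ΔH = Σ(broken) − Σ(formed) = 3755 − 4098 = −343 kJ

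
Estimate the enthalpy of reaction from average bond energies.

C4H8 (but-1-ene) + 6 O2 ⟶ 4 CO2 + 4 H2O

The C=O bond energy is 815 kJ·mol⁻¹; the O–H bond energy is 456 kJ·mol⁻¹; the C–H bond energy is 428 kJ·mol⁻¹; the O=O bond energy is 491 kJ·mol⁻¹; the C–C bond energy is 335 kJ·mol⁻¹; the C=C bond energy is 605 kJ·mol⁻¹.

Bonds broken (reactants):
  C–C: 2 × 335 = 670
  C–H: 8 × 428 = 3424
  C=C: 1 × 605 = 605
  O=O: 6 × 491 = 2946
  Σ(broken) = 7645 kJ
Bonds formed (products):
  C=O: 8 × 815 = 6520
  O–H: 8 × 456 = 3648
  Σ(formed) = 10168 kJ
ΔH = Σ(broken) − Σ(formed) = 7645 − 10168 = −2523 kJ

ΔH ≈ −2523 kJ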